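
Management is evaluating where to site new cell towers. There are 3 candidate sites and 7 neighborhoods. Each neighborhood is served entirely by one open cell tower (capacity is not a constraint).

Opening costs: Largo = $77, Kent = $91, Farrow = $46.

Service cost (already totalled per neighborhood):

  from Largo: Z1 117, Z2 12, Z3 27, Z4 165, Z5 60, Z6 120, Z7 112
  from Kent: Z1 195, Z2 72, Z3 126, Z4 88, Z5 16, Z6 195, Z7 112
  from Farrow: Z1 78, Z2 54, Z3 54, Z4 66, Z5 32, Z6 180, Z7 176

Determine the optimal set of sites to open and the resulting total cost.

Open Largo and Farrow; minimum total cost 570.

For any fixed open set, each neighborhood goes to its cheapest open site; total = fixed + service.
{Largo, Farrow}: Z1→Farrow 78, Z2→Largo 12, Z3→Largo 27, Z4→Farrow 66, Z5→Farrow 32, Z6→Largo 120, Z7→Largo 112. Service 447; fixed 123; total 570.
{Largo, Kent, Farrow}: Z1→Farrow 78, Z2→Largo 12, Z3→Largo 27, Z4→Farrow 66, Z5→Kent 16, Z6→Largo 120, Z7→Largo 112. Service 431; fixed 214; total 645.
{Largo, Kent}: Z1→Largo 117, Z2→Largo 12, Z3→Largo 27, Z4→Kent 88, Z5→Kent 16, Z6→Largo 120, Z7→Largo 112. Service 492; fixed 168; total 660.
{Farrow}: service 640 + fixed 46 = 686
No other subset beats 570.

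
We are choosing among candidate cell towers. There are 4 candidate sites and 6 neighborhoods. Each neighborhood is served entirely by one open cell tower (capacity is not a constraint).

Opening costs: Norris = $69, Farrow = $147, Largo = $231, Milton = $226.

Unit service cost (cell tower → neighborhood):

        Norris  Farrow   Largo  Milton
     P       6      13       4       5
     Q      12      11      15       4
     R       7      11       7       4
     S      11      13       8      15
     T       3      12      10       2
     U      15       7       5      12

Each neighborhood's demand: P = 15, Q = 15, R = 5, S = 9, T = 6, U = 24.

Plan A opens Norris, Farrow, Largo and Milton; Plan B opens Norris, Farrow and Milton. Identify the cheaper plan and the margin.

Plan B is cheaper by 141.

Plan A: {Norris, Farrow, Largo, Milton}: P→Largo 4·15=60, Q→Milton 4·15=60, R→Milton 4·5=20, S→Largo 8·9=72, T→Milton 2·6=12, U→Largo 5·24=120. Service 344; fixed 673; total 1017.
Plan B: {Norris, Farrow, Milton}: P→Milton 5·15=75, Q→Milton 4·15=60, R→Milton 4·5=20, S→Norris 11·9=99, T→Milton 2·6=12, U→Farrow 7·24=168. Service 434; fixed 442; total 876.
Difference: |1017 − 876| = 141.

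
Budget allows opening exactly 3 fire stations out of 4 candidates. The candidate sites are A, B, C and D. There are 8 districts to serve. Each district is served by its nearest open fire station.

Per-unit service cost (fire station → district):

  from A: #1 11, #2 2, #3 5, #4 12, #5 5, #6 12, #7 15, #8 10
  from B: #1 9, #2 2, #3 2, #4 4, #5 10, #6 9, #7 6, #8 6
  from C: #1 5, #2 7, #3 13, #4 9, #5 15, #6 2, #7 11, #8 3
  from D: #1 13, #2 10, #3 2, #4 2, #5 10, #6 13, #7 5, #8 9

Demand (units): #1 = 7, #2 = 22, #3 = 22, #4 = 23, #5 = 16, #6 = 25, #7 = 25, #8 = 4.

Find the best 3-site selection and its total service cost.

Choose A, C and D; total service cost 436.

With exactly 3 open, each district uses its cheapest among the chosen.
{A, C, D}: #1→C 5·7=35, #2→A 2·22=44, #3→D 2·22=44, #4→D 2·23=46, #5→A 5·16=80, #6→C 2·25=50, #7→D 5·25=125, #8→C 3·4=12. Service cost 436.
{A, B, C}: service cost 507
{B, C, D}: service cost 516
Among all 4 size-3 choices, {A, C, D} is lowest.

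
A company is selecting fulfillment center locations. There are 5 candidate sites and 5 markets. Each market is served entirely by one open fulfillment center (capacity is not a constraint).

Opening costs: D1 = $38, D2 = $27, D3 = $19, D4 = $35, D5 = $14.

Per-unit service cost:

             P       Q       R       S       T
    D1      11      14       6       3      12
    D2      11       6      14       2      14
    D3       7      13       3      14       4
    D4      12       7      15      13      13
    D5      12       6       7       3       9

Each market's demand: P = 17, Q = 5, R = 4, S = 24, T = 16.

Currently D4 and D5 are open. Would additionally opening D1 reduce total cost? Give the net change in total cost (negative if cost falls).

No — net change +17 (cost rises by 17).

Current service cost with {D4, D5}: 478.
Adding D1: each market re-picks its cheapest; new service cost 457, saving 21.
Extra fixed cost: 38. Net change = 38 − 21 = 17.
(Totals: 527 → 544.)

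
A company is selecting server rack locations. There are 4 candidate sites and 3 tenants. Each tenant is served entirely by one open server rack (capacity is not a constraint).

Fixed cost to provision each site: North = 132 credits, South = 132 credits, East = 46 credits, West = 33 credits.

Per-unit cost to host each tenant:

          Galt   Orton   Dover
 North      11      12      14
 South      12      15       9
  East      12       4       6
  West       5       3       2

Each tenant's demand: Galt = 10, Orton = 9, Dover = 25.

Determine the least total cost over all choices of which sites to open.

For any fixed open set, each tenant goes to its cheapest open site; total = fixed + service.
{West}: Galt→West 5·10=50, Orton→West 3·9=27, Dover→West 2·25=50. Service 127; fixed 33; total 160.
{East, West}: service 127 + fixed 79 = 206
{North, West}: Galt→West 5·10=50, Orton→West 3·9=27, Dover→West 2·25=50. Service 127; fixed 165; total 292.
{North, South, East, West}: Galt→West 5·10=50, Orton→West 3·9=27, Dover→West 2·25=50. Service 127; fixed 343; total 470.
No other subset beats 160.

Minimum total cost: 160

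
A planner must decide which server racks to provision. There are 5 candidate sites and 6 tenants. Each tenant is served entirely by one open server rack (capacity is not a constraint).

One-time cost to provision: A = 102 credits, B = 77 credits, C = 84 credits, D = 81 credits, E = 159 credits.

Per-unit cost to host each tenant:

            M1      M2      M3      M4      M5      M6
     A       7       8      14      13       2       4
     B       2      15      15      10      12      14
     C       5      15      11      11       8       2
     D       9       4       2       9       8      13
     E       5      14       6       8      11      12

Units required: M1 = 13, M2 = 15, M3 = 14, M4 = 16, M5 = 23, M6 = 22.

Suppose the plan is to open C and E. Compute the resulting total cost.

Each tenant is assigned to its cheapest site among the open ones.
{C, E}: M1→C 5·13=65, M2→E 14·15=210, M3→E 6·14=84, M4→E 8·16=128, M5→C 8·23=184, M6→C 2·22=44. Service 715; fixed 243; total 958.

Total cost: 958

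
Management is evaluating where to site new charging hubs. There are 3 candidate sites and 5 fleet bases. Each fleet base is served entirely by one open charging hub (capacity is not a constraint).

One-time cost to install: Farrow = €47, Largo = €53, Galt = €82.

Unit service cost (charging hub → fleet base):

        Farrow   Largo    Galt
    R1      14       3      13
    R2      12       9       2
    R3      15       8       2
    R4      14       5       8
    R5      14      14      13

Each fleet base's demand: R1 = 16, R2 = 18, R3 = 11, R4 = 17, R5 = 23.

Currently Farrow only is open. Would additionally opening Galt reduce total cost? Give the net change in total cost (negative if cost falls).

Yes — net change −382 (cost falls by 382).

Current service cost with {Farrow}: 1165.
Adding Galt: each fleet base re-picks its cheapest; new service cost 701, saving 464.
Extra fixed cost: 82. Net change = 82 − 464 = -382.
(Totals: 1212 → 830.)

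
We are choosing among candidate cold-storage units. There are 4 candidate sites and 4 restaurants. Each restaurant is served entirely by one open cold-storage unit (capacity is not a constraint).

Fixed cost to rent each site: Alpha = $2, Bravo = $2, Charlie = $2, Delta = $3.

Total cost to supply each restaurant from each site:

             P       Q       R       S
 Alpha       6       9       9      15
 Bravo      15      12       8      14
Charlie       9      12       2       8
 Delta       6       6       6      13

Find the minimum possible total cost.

Minimum total cost: 27

For any fixed open set, each restaurant goes to its cheapest open site; total = fixed + service.
{Charlie, Delta}: P→Delta 6, Q→Delta 6, R→Charlie 2, S→Charlie 8. Service 22; fixed 5; total 27.
{Alpha, Charlie}: service 25 + fixed 4 = 29
{Alpha, Charlie, Delta}: service 22 + fixed 7 = 29
{Alpha, Bravo, Charlie, Delta}: service 22 + fixed 9 = 31
No other subset beats 27.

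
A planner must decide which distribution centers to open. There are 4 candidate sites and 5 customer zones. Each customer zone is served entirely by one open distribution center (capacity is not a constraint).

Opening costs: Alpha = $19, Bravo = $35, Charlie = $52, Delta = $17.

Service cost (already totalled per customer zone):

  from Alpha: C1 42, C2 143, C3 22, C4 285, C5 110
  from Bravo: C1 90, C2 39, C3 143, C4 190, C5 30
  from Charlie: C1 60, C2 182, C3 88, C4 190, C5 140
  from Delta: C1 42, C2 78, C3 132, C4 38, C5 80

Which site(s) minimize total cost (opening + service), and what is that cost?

For any fixed open set, each customer zone goes to its cheapest open site; total = fixed + service.
{Alpha, Bravo, Delta}: C1→Alpha 42, C2→Bravo 39, C3→Alpha 22, C4→Delta 38, C5→Bravo 30. Service 171; fixed 71; total 242.
{Alpha, Bravo, Charlie, Delta}: service 171 + fixed 123 = 294
{Alpha, Delta}: service 260 + fixed 36 = 296
{Delta}: service 370 + fixed 17 = 387
No other subset beats 242.

Open Alpha, Bravo and Delta; minimum total cost 242.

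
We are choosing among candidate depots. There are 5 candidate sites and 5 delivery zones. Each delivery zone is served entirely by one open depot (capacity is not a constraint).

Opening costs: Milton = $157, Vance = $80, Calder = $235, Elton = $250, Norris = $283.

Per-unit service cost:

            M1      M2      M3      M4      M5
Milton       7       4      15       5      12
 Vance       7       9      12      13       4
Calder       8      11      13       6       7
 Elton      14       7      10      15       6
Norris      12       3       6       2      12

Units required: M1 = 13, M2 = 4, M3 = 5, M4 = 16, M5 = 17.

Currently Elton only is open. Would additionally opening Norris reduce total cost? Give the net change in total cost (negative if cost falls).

No — net change +13 (cost rises by 13).

Current service cost with {Elton}: 602.
Adding Norris: each delivery zone re-picks its cheapest; new service cost 332, saving 270.
Extra fixed cost: 283. Net change = 283 − 270 = 13.
(Totals: 852 → 865.)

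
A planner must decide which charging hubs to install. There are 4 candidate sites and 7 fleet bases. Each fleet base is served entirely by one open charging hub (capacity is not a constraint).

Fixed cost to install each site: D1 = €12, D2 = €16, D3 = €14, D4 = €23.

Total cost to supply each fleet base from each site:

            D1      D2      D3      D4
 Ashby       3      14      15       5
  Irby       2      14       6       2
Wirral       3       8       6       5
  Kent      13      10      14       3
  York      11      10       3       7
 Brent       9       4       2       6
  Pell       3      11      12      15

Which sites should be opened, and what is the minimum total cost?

For any fixed open set, each fleet base goes to its cheapest open site; total = fixed + service.
{D1, D3}: Ashby→D1 3, Irby→D1 2, Wirral→D1 3, Kent→D1 13, York→D3 3, Brent→D3 2, Pell→D1 3. Service 29; fixed 26; total 55.
{D1}: service 44 + fixed 12 = 56
{D1, D4}: Ashby→D1 3, Irby→D1 2, Wirral→D1 3, Kent→D4 3, York→D4 7, Brent→D4 6, Pell→D1 3. Service 27; fixed 35; total 62.
{D1, D2, D3, D4}: service 19 + fixed 65 = 84
No other subset beats 55.

Open D1 and D3; minimum total cost 55.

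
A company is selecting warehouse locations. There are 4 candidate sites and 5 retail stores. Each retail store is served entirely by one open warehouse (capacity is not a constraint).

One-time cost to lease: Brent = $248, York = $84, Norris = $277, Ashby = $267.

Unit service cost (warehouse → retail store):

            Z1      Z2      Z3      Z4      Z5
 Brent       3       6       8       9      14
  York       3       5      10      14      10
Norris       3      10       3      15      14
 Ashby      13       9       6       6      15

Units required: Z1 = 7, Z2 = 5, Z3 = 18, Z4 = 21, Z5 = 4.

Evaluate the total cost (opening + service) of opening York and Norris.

Total cost: 795

Each retail store is assigned to its cheapest site among the open ones.
{York, Norris}: Z1→York 3·7=21, Z2→York 5·5=25, Z3→Norris 3·18=54, Z4→York 14·21=294, Z5→York 10·4=40. Service 434; fixed 361; total 795.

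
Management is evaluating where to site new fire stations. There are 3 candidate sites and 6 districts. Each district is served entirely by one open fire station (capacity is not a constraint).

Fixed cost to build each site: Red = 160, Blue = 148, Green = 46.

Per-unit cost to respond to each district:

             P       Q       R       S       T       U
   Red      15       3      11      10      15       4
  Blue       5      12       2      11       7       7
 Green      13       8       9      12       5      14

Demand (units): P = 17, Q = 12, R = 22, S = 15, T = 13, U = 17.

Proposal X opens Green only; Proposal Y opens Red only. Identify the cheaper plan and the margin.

Proposal X: {Green}: P→Green 13·17=221, Q→Green 8·12=96, R→Green 9·22=198, S→Green 12·15=180, T→Green 5·13=65, U→Green 14·17=238. Service 998; fixed 46; total 1044.
Proposal Y: {Red}: P→Red 15·17=255, Q→Red 3·12=36, R→Red 11·22=242, S→Red 10·15=150, T→Red 15·13=195, U→Red 4·17=68. Service 946; fixed 160; total 1106.
Difference: |1044 − 1106| = 62.

Proposal X is cheaper by 62.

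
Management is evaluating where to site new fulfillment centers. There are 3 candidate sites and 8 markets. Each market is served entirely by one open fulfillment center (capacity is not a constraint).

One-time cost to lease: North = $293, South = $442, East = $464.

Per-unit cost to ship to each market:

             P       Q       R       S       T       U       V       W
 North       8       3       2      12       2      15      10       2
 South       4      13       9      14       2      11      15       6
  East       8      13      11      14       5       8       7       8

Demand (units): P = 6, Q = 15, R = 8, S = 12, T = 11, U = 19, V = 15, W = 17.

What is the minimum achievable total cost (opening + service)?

Minimum total cost: 1037

For any fixed open set, each market goes to its cheapest open site; total = fixed + service.
{North}: P→North 8·6=48, Q→North 3·15=45, R→North 2·8=16, S→North 12·12=144, T→North 2·11=22, U→North 15·19=285, V→North 10·15=150, W→North 2·17=34. Service 744; fixed 293; total 1037.
{North, East}: P→North 8·6=48, Q→North 3·15=45, R→North 2·8=16, S→North 12·12=144, T→North 2·11=22, U→East 8·19=152, V→East 7·15=105, W→North 2·17=34. Service 566; fixed 757; total 1323.
{North, South}: service 644 + fixed 735 = 1379
{North, South, East}: service 542 + fixed 1199 = 1741
No other subset beats 1037.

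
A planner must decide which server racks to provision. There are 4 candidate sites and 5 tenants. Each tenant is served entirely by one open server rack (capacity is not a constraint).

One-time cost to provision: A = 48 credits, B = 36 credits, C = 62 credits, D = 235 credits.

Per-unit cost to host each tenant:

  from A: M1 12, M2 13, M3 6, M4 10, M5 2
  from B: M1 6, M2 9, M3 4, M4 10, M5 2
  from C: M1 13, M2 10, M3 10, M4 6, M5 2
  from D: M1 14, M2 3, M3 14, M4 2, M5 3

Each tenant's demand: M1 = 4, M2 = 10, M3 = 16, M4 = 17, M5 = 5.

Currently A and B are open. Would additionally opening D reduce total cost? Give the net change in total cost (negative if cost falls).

No — net change +39 (cost rises by 39).

Current service cost with {A, B}: 358.
Adding D: each tenant re-picks its cheapest; new service cost 162, saving 196.
Extra fixed cost: 235. Net change = 235 − 196 = 39.
(Totals: 442 → 481.)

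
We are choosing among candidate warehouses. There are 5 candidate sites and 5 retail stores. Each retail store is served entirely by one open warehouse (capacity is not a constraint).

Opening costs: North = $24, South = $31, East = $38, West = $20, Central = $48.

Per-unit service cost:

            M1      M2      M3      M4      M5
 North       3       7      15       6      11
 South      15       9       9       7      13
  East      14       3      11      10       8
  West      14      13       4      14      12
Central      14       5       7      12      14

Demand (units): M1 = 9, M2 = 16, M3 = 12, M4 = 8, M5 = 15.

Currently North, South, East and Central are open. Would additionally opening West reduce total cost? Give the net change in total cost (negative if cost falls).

Current service cost with {North, South, East, Central}: 327.
Adding West: each retail store re-picks its cheapest; new service cost 291, saving 36.
Extra fixed cost: 20. Net change = 20 − 36 = -16.
(Totals: 468 → 452.)

Yes — net change −16 (cost falls by 16).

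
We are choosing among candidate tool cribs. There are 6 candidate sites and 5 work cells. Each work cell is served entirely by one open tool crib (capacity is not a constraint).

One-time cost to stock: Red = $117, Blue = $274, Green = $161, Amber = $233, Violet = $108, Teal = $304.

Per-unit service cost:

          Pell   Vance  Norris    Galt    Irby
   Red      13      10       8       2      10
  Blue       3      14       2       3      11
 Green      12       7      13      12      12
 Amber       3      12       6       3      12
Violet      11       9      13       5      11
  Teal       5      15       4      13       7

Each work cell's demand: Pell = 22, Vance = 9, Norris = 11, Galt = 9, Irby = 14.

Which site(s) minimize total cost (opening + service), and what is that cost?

Open Amber only; minimum total cost 668.

For any fixed open set, each work cell goes to its cheapest open site; total = fixed + service.
{Amber}: Pell→Amber 3·22=66, Vance→Amber 12·9=108, Norris→Amber 6·11=66, Galt→Amber 3·9=27, Irby→Amber 12·14=168. Service 435; fixed 233; total 668.
{Blue}: service 395 + fixed 274 = 669
{Red, Blue}: Pell→Blue 3·22=66, Vance→Red 10·9=90, Norris→Blue 2·11=22, Galt→Red 2·9=18, Irby→Red 10·14=140. Service 336; fixed 391; total 727.
{Red, Blue, Green, Amber, Violet, Teal}: service 267 + fixed 1197 = 1464
No other subset beats 668.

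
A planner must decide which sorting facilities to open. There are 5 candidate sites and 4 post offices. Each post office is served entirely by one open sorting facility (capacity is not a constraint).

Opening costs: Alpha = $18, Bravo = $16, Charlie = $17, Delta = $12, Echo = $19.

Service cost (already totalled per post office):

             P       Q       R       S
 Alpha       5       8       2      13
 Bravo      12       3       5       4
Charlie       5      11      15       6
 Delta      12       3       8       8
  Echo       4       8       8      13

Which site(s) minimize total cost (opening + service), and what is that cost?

For any fixed open set, each post office goes to its cheapest open site; total = fixed + service.
{Bravo}: P→Bravo 12, Q→Bravo 3, R→Bravo 5, S→Bravo 4. Service 24; fixed 16; total 40.
{Delta}: service 31 + fixed 12 = 43
{Alpha}: service 28 + fixed 18 = 46
{Alpha, Bravo, Charlie, Delta, Echo}: service 13 + fixed 82 = 95
No other subset beats 40.

Open Bravo only; minimum total cost 40.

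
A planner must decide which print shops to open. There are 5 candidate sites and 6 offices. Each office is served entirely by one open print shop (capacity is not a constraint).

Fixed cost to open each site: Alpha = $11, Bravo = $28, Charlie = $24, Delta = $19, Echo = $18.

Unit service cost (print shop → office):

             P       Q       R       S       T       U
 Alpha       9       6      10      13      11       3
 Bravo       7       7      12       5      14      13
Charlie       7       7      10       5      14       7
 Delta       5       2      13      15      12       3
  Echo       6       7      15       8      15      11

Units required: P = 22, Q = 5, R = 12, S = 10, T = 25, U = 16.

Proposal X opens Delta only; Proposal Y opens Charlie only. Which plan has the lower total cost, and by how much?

Proposal X: {Delta}: P→Delta 5·22=110, Q→Delta 2·5=10, R→Delta 13·12=156, S→Delta 15·10=150, T→Delta 12·25=300, U→Delta 3·16=48. Service 774; fixed 19; total 793.
Proposal Y: {Charlie}: P→Charlie 7·22=154, Q→Charlie 7·5=35, R→Charlie 10·12=120, S→Charlie 5·10=50, T→Charlie 14·25=350, U→Charlie 7·16=112. Service 821; fixed 24; total 845.
Difference: |793 − 845| = 52.

Proposal X is cheaper by 52.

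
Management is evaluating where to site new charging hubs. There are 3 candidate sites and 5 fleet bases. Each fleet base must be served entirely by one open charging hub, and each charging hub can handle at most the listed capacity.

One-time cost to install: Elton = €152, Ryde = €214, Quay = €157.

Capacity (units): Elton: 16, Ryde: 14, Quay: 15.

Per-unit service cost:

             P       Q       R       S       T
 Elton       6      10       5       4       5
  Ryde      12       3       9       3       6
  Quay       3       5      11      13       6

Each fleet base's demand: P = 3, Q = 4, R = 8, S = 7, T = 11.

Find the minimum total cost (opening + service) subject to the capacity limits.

Minimum total cost: 671

Open {Elton, Ryde, Quay}: P→Quay 3·3=9, Q→Ryde 3·4=12, R→Elton 5·8=40, S→Ryde 3·7=21, T→Quay 6·11=66.
Loads: Elton carries 8/16, Ryde carries 11/14, Quay carries 14/15. Service 148; fixed 523; total 671.
Next best feasible plan costs 678.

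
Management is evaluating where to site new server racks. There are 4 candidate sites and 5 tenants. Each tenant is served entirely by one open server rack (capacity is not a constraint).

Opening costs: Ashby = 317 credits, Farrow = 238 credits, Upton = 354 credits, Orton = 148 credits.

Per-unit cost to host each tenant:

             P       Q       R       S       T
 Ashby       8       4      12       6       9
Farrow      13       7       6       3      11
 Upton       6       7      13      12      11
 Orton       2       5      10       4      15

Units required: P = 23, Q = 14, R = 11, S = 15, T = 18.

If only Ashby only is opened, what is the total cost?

Total cost: 941

Each tenant is assigned to its cheapest site among the open ones.
{Ashby}: P→Ashby 8·23=184, Q→Ashby 4·14=56, R→Ashby 12·11=132, S→Ashby 6·15=90, T→Ashby 9·18=162. Service 624; fixed 317; total 941.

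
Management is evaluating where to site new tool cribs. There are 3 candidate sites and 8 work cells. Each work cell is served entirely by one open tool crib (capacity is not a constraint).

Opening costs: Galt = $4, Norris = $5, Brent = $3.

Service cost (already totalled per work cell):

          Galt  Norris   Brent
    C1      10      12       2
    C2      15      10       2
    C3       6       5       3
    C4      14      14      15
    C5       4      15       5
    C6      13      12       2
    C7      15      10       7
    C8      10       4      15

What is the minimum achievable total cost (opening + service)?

For any fixed open set, each work cell goes to its cheapest open site; total = fixed + service.
{Norris, Brent}: C1→Brent 2, C2→Brent 2, C3→Brent 3, C4→Norris 14, C5→Brent 5, C6→Brent 2, C7→Brent 7, C8→Norris 4. Service 39; fixed 8; total 47.
{Galt, Norris, Brent}: service 38 + fixed 12 = 50
{Galt, Brent}: service 44 + fixed 7 = 51
{Brent}: service 51 + fixed 3 = 54
(All 7 nonempty subsets were checked; Norris and Brent is lowest.)

Minimum total cost: 47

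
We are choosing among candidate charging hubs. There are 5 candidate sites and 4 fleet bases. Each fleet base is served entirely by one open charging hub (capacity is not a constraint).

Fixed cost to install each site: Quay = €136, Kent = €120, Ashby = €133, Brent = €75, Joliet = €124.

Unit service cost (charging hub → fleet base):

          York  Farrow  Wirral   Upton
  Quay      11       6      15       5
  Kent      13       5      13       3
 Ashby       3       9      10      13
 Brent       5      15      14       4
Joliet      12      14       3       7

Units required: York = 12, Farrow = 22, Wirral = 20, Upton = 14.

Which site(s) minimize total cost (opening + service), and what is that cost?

For any fixed open set, each fleet base goes to its cheapest open site; total = fixed + service.
{Kent, Brent, Joliet}: York→Brent 5·12=60, Farrow→Kent 5·22=110, Wirral→Joliet 3·20=60, Upton→Kent 3·14=42. Service 272; fixed 319; total 591.
{Kent, Joliet}: service 356 + fixed 244 = 600
{Kent, Ashby, Joliet}: York→Ashby 3·12=36, Farrow→Kent 5·22=110, Wirral→Joliet 3·20=60, Upton→Kent 3·14=42. Service 248; fixed 377; total 625.
{Quay, Kent, Ashby, Brent, Joliet}: York→Ashby 3·12=36, Farrow→Kent 5·22=110, Wirral→Joliet 3·20=60, Upton→Kent 3·14=42. Service 248; fixed 588; total 836.
No other subset beats 591.

Open Kent, Brent and Joliet; minimum total cost 591.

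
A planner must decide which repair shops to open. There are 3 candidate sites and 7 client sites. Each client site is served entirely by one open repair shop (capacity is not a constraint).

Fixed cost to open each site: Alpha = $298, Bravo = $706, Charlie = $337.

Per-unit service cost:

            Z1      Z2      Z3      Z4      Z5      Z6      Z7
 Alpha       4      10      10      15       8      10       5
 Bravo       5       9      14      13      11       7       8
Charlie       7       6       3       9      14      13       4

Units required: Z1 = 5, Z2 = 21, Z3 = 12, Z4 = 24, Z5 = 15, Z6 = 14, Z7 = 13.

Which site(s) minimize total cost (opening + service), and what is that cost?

Open Charlie only; minimum total cost 1194.

For any fixed open set, each client site goes to its cheapest open site; total = fixed + service.
{Charlie}: Z1→Charlie 7·5=35, Z2→Charlie 6·21=126, Z3→Charlie 3·12=36, Z4→Charlie 9·24=216, Z5→Charlie 14·15=210, Z6→Charlie 13·14=182, Z7→Charlie 4·13=52. Service 857; fixed 337; total 1194.
{Alpha}: service 1035 + fixed 298 = 1333
{Alpha, Charlie}: service 710 + fixed 635 = 1345
{Alpha, Bravo, Charlie}: Z1→Alpha 4·5=20, Z2→Charlie 6·21=126, Z3→Charlie 3·12=36, Z4→Charlie 9·24=216, Z5→Alpha 8·15=120, Z6→Bravo 7·14=98, Z7→Charlie 4·13=52. Service 668; fixed 1341; total 2009.
No other subset beats 1194.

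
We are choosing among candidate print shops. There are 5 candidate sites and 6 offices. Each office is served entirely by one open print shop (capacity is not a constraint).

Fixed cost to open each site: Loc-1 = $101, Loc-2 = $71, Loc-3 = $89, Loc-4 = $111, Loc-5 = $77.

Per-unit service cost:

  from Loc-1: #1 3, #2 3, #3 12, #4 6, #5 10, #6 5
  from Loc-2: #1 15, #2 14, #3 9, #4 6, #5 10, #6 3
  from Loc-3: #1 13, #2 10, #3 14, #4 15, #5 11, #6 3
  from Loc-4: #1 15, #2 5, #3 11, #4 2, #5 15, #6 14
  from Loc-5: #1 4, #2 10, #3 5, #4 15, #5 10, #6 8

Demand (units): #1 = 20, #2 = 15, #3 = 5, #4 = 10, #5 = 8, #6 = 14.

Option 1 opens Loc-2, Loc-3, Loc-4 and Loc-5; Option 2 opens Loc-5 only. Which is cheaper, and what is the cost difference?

Option 1: {Loc-2, Loc-3, Loc-4, Loc-5}: #1→Loc-5 4·20=80, #2→Loc-4 5·15=75, #3→Loc-5 5·5=25, #4→Loc-4 2·10=20, #5→Loc-2 10·8=80, #6→Loc-2 3·14=42. Service 322; fixed 348; total 670.
Option 2: {Loc-5}: #1→Loc-5 4·20=80, #2→Loc-5 10·15=150, #3→Loc-5 5·5=25, #4→Loc-5 15·10=150, #5→Loc-5 10·8=80, #6→Loc-5 8·14=112. Service 597; fixed 77; total 674.
Difference: |670 − 674| = 4.

Option 1 is cheaper by 4.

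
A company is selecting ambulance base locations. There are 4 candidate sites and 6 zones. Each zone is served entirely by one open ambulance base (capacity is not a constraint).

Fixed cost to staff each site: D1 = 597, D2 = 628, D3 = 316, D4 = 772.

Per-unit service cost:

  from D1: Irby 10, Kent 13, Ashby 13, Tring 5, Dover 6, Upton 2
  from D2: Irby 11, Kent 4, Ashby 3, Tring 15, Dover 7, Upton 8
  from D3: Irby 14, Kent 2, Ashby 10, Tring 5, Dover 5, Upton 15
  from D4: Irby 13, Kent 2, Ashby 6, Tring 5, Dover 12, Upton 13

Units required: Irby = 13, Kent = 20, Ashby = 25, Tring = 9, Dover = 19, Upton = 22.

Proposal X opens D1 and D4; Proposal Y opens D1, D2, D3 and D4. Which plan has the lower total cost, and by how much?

Proposal X: {D1, D4}: Irby→D1 10·13=130, Kent→D4 2·20=40, Ashby→D4 6·25=150, Tring→D1 5·9=45, Dover→D1 6·19=114, Upton→D1 2·22=44. Service 523; fixed 1369; total 1892.
Proposal Y: {D1, D2, D3, D4}: Irby→D1 10·13=130, Kent→D3 2·20=40, Ashby→D2 3·25=75, Tring→D1 5·9=45, Dover→D3 5·19=95, Upton→D1 2·22=44. Service 429; fixed 2313; total 2742.
Difference: |1892 − 2742| = 850.

Proposal X is cheaper by 850.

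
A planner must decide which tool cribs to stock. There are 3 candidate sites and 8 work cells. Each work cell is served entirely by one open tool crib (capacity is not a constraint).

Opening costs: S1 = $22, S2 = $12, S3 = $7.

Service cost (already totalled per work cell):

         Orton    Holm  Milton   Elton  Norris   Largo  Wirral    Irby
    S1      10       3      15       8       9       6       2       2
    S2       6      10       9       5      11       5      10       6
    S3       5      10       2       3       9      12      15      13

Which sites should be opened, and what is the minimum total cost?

Open S1 and S3; minimum total cost 61.

For any fixed open set, each work cell goes to its cheapest open site; total = fixed + service.
{S1, S3}: Orton→S3 5, Holm→S1 3, Milton→S3 2, Elton→S3 3, Norris→S1 9, Largo→S1 6, Wirral→S1 2, Irby→S1 2. Service 32; fixed 29; total 61.
{S2, S3}: Orton→S3 5, Holm→S2 10, Milton→S3 2, Elton→S3 3, Norris→S3 9, Largo→S2 5, Wirral→S2 10, Irby→S2 6. Service 50; fixed 19; total 69.
{S1, S2, S3}: service 31 + fixed 41 = 72
{S3}: Orton→S3 5, Holm→S3 10, Milton→S3 2, Elton→S3 3, Norris→S3 9, Largo→S3 12, Wirral→S3 15, Irby→S3 13. Service 69; fixed 7; total 76.
No other subset beats 61.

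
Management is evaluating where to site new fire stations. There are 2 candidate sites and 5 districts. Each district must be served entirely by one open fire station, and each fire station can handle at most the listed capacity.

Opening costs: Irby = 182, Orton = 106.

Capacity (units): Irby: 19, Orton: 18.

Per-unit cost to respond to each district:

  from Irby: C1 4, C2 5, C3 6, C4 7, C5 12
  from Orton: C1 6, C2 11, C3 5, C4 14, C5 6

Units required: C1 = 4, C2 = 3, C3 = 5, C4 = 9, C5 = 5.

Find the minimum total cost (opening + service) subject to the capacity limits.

Minimum total cost: 437

Open {Irby, Orton}: C1→Irby 4·4=16, C2→Irby 5·3=15, C3→Orton 5·5=25, C4→Irby 7·9=63, C5→Orton 6·5=30.
Loads: Irby carries 16/19, Orton carries 10/18. Service 149; fixed 288; total 437.
Next best feasible plan costs 445.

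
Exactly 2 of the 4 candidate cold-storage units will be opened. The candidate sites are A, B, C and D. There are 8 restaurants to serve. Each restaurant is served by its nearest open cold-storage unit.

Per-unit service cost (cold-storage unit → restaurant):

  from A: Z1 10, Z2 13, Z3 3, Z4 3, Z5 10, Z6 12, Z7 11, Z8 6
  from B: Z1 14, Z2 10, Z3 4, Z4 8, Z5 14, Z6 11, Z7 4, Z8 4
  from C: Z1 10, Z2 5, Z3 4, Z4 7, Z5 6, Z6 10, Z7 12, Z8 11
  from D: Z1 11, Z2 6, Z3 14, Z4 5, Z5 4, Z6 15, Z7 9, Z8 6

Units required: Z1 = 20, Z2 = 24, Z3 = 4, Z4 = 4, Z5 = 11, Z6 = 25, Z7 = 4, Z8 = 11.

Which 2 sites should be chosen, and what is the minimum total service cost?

With exactly 2 open, each restaurant uses its cheapest among the chosen.
{B, C}: Z1→C 10·20=200, Z2→C 5·24=120, Z3→B 4·4=16, Z4→C 7·4=28, Z5→C 6·11=66, Z6→C 10·25=250, Z7→B 4·4=16, Z8→B 4·11=44. Service cost 740.
{C, D}: service cost 752
{A, C}: service cost 770
Among all 6 size-2 choices, {B, C} is lowest.

Choose B and C; total service cost 740.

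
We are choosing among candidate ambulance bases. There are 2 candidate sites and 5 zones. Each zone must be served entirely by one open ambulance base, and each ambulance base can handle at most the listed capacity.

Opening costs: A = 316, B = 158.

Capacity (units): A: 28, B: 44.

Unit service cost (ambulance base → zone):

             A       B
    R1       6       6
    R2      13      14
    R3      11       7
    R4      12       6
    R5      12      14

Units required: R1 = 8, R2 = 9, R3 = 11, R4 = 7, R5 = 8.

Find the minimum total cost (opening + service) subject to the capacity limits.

Open {B}: R1→B 6·8=48, R2→B 14·9=126, R3→B 7·11=77, R4→B 6·7=42, R5→B 14·8=112.
Loads: B carries 43/44. Service 405; fixed 158; total 563.
Next best feasible plan costs 854.

Minimum total cost: 563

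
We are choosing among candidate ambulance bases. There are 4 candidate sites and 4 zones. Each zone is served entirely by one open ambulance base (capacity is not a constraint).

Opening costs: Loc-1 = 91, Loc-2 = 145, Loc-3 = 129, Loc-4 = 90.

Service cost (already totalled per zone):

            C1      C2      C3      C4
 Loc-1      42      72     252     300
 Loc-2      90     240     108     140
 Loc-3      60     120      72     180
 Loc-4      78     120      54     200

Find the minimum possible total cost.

Minimum total cost: 542

For any fixed open set, each zone goes to its cheapest open site; total = fixed + service.
{Loc-4}: C1→Loc-4 78, C2→Loc-4 120, C3→Loc-4 54, C4→Loc-4 200. Service 452; fixed 90; total 542.
{Loc-1, Loc-4}: service 368 + fixed 181 = 549
{Loc-3}: service 432 + fixed 129 = 561
{Loc-1, Loc-2, Loc-3, Loc-4}: service 308 + fixed 455 = 763
(All 15 nonempty subsets were checked; Loc-4 only is lowest.)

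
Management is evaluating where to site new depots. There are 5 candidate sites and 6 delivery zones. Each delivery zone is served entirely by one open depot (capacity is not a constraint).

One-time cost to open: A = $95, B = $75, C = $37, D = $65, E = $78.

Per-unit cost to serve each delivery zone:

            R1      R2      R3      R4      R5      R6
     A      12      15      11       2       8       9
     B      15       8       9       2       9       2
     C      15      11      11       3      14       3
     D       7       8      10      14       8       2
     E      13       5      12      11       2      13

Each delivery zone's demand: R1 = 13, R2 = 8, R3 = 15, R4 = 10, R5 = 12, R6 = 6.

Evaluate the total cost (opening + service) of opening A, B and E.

Total cost: 635

Each delivery zone is assigned to its cheapest site among the open ones.
{A, B, E}: R1→A 12·13=156, R2→E 5·8=40, R3→B 9·15=135, R4→A 2·10=20, R5→E 2·12=24, R6→B 2·6=12. Service 387; fixed 248; total 635.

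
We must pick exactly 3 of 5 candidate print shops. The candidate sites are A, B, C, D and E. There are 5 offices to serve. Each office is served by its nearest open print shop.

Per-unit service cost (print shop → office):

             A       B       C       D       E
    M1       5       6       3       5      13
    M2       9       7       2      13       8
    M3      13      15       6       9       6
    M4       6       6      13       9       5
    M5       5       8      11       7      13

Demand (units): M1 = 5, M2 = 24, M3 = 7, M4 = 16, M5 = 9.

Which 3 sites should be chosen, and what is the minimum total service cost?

With exactly 3 open, each office uses its cheapest among the chosen.
{A, C, E}: M1→C 3·5=15, M2→C 2·24=48, M3→C 6·7=42, M4→E 5·16=80, M5→A 5·9=45. Service cost 230.
{A, B, C}: service cost 246
{A, C, D}: service cost 246
Among all 10 size-3 choices, {A, C, E} is lowest.

Choose A, C and E; total service cost 230.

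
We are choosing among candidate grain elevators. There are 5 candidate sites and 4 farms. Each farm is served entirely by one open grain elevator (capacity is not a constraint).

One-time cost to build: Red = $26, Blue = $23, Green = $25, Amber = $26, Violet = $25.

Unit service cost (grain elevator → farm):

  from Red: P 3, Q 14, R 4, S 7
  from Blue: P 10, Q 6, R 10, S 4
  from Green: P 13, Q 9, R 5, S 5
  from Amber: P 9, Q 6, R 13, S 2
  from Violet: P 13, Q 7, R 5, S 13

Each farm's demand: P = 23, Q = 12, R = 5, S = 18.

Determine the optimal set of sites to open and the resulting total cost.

For any fixed open set, each farm goes to its cheapest open site; total = fixed + service.
{Red, Amber}: P→Red 3·23=69, Q→Amber 6·12=72, R→Red 4·5=20, S→Amber 2·18=36. Service 197; fixed 52; total 249.
{Red, Blue, Amber}: service 197 + fixed 75 = 272
{Red, Green, Amber}: service 197 + fixed 77 = 274
{Red, Blue, Green, Amber, Violet}: P→Red 3·23=69, Q→Blue 6·12=72, R→Red 4·5=20, S→Amber 2·18=36. Service 197; fixed 125; total 322.
No other subset beats 249.

Open Red and Amber; minimum total cost 249.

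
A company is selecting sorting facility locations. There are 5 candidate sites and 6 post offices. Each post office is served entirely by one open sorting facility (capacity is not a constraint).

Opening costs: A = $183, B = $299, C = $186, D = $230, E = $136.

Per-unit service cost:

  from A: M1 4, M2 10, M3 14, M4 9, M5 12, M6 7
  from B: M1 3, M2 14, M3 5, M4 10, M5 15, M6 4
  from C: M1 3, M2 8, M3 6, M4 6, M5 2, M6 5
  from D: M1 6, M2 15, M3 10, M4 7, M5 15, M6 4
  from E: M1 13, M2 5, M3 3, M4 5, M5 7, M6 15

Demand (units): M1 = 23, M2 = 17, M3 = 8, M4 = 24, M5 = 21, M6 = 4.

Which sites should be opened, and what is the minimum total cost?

For any fixed open set, each post office goes to its cheapest open site; total = fixed + service.
{C}: M1→C 3·23=69, M2→C 8·17=136, M3→C 6·8=48, M4→C 6·24=144, M5→C 2·21=42, M6→C 5·4=20. Service 459; fixed 186; total 645.
{C, E}: M1→C 3·23=69, M2→E 5·17=85, M3→E 3·8=24, M4→E 5·24=120, M5→C 2·21=42, M6→C 5·4=20. Service 360; fixed 322; total 682.
{A, E}: service 496 + fixed 319 = 815
{A, B, C, D, E}: service 356 + fixed 1034 = 1390
No other subset beats 645.

Open C only; minimum total cost 645.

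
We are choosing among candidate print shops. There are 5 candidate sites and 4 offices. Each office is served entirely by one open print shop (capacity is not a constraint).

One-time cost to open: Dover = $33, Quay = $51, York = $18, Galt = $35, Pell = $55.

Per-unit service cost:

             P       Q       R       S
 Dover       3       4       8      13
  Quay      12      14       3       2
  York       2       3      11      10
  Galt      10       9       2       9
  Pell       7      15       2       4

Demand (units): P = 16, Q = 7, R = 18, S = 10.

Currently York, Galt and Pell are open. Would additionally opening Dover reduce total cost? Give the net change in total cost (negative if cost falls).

Current service cost with {York, Galt, Pell}: 129.
Adding Dover: each office re-picks its cheapest; new service cost 129, saving 0.
Extra fixed cost: 33. Net change = 33 − 0 = 33.
(Totals: 237 → 270.)

No — net change +33 (cost rises by 33).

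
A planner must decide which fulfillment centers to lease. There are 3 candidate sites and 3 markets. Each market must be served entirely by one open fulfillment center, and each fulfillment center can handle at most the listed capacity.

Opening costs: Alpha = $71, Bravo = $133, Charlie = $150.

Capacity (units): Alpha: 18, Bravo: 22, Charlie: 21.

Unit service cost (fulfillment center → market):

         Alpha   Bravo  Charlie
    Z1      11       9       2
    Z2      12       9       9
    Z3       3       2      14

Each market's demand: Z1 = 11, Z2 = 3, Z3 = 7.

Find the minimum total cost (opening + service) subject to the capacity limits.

Open {Bravo}: Z1→Bravo 9·11=99, Z2→Bravo 9·3=27, Z3→Bravo 2·7=14.
Loads: Bravo carries 21/22. Service 140; fixed 133; total 273.
Next best feasible plan costs 291.

Minimum total cost: 273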